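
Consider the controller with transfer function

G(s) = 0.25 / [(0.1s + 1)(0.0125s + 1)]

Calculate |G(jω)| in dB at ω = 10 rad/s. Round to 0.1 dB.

At ω = 10 rad/s:
pole (1 + j10·0.1) = 1 + j1 → |·| ≈ 1.4142, ∠ ≈ 45.00°
pole (1 + j10·0.0125) = 1 + j0.125 → |·| ≈ 1.0078, ∠ ≈ 7.13°
|G| = 0.25 · 1 / (1.4142 · 1.0078) ≈ 0.17541
Gain = 20 log₁₀(0.17541) ≈ -15.12 dB

-15.1 dB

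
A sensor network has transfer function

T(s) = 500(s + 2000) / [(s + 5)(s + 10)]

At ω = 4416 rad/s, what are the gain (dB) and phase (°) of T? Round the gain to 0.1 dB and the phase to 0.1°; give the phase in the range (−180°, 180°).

At s = jω = j4416:
zero (s+2000): 2000 + j4416 → |·| = √(2000²+4416²) = √23501056 ≈ 4847.8, ∠ = arctan(4416/2000) ≈ 65.63°
pole (s+5): 5 + j4416 → |·| = √(5²+4416²) = √19501081 ≈ 4416, ∠ = arctan(4416/5) ≈ 89.94°
pole (s+10): 10 + j4416 → |·| = √(10²+4416²) = √19501156 ≈ 4416, ∠ = arctan(4416/10) ≈ 89.87°
|T| = 500 · 4847.8 / 1.9501e+07 ≈ 0.1243
Gain = 20 log₁₀(0.1243) ≈ -18.11 dB
∠T = 65.63° − 179.81° = -114.18°

-18.1 dB, -114.2°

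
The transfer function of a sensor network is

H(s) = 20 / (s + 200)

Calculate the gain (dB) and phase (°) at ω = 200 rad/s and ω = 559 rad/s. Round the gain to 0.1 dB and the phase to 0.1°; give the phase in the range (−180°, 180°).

ω = 200: -23.0 dB, -45.0°; ω = 559: -29.5 dB, -70.3°

Substitute s = j200:
Numerator: 20 = 20 + j0
Denominator: (j200) + 200 = 200 + j200
|N| = √(20² + 0²) ≈ 20, ∠N ≈ 0.00°
|D| = √(200² + 200²) ≈ 282.84, ∠D ≈ 45.00°
|H| = 20 / 282.84 ≈ 0.070711
Gain = 20 log₁₀(0.070711) ≈ -23.01 dB
∠H = 0.00° − 45.00° = -45.00°

Substitute s = j559:
Numerator: 20 = 20 + j0
Denominator: (j559) + 200 = 200 + j559
|N| = √(20² + 0²) ≈ 20, ∠N ≈ 0.00°
|D| = √(200² + 559²) ≈ 593.7, ∠D ≈ 70.31°
|H| = 20 / 593.7 ≈ 0.033687
Gain = 20 log₁₀(0.033687) ≈ -29.45 dB
∠H = 0.00° − 70.31° = -70.31°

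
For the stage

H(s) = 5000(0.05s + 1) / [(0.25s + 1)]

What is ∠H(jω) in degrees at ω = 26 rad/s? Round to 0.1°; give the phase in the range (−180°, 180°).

At ω = 26 rad/s:
zero (1 + j26·0.05) = 1 + j1.3 → |·| ≈ 1.6401, ∠ ≈ 52.43°
pole (1 + j26·0.25) = 1 + j6.5 → |·| ≈ 6.5765, ∠ ≈ 81.25°
∠H = (52.43°) − (81.25°) = -28.82°

-28.8°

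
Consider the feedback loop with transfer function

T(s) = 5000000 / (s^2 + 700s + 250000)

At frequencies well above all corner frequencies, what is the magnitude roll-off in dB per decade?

Each pole contributes −20 dB/decade at high frequency; each zero contributes +20 dB/decade.
Net: 0 zero(s) − 2 pole(s) → -40 dB/decade.

-40 dB/decade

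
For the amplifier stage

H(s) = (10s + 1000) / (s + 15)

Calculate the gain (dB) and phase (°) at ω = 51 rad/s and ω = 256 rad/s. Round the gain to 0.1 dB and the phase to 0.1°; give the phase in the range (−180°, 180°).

ω = 51: 26.5 dB, -46.6°; ω = 256: 20.6 dB, -18.0°

Substitute s = j51:
Numerator: 10(j51) + 1000 = 1000 + j510
Denominator: (j51) + 15 = 15 + j51
|N| = √(1000² + 510²) ≈ 1122.5, ∠N ≈ 27.02°
|D| = √(15² + 51²) ≈ 53.16, ∠D ≈ 73.61°
|H| = 1122.5 / 53.16 ≈ 21.116
Gain = 20 log₁₀(21.116) ≈ 26.49 dB
∠H = 27.02° − 73.61° = -46.59°

Substitute s = j256:
Numerator: 10(j256) + 1000 = 1000 + j2560
Denominator: (j256) + 15 = 15 + j256
|N| = √(1000² + 2560²) ≈ 2748.4, ∠N ≈ 68.66°
|D| = √(15² + 256²) ≈ 256.44, ∠D ≈ 86.65°
|H| = 2748.4 / 256.44 ≈ 10.718
Gain = 20 log₁₀(10.718) ≈ 20.60 dB
∠H = 68.66° − 86.65° = -17.99°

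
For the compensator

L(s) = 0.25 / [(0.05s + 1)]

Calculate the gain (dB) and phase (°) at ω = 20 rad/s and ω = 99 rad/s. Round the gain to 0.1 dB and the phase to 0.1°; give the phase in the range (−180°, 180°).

ω = 20: -15.1 dB, -45.0°; ω = 99: -26.1 dB, -78.6°

At ω = 20 rad/s:
pole (1 + j20·0.05) = 1 + j1 → |·| ≈ 1.4142, ∠ ≈ 45.00°
|L| = 0.25 · 1 / (1.4142) ≈ 0.17678
Gain = 20 log₁₀(0.17678) ≈ -15.05 dB
∠L = (0°) − (45.00°) = -45.00°

At ω = 99 rad/s:
pole (1 + j99·0.05) = 1 + j4.95 → |·| ≈ 5.05, ∠ ≈ 78.58°
|L| = 0.25 · 1 / (5.05) ≈ 0.049505
Gain = 20 log₁₀(0.049505) ≈ -26.11 dB
∠L = (0°) − (78.58°) = -78.58°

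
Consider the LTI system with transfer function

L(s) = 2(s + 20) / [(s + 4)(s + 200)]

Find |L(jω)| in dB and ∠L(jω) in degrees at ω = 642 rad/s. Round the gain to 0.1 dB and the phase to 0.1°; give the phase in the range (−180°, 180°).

-50.5 dB, -74.1°

At s = jω = j642:
zero (s+20): 20 + j642 → |·| = √(20²+642²) = √412564 ≈ 642.31, ∠ = arctan(642/20) ≈ 88.22°
pole (s+4): 4 + j642 → |·| = √(4²+642²) = √412180 ≈ 642.01, ∠ = arctan(642/4) ≈ 89.64°
pole (s+200): 200 + j642 → |·| = √(200²+642²) = √452164 ≈ 672.43, ∠ = arctan(642/200) ≈ 72.70°
|L| = 2 · 642.31 / 4.3171e+05 ≈ 0.0029757
Gain = 20 log₁₀(0.0029757) ≈ -50.53 dB
∠L = 88.22° − 162.34° = -74.12°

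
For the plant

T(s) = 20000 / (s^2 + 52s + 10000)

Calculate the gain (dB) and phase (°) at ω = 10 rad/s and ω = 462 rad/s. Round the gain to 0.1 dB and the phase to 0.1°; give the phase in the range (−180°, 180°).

ω = 10: 6.1 dB, -3.0°; ω = 462: -20.2 dB, -173.3°

At s = jω = j10:
quadratic: (j10)² + 52·j10 + 10000 = 9900 + j520 → |·| ≈ 9913.6, ∠ ≈ 3.01°
|T| = 20000 / 9913.6 ≈ 2.0174
Gain = 20 log₁₀(2.0174) ≈ 6.10 dB
∠T = 0.00° − 3.01° = -3.01°

At s = jω = j462:
quadratic: (j462)² + 52·j462 + 10000 = -203444 + j24024 → |·| ≈ 2.0486e+05, ∠ ≈ 173.27°
|T| = 20000 / 2.0486e+05 ≈ 0.097628
Gain = 20 log₁₀(0.097628) ≈ -20.21 dB
∠T = 0.00° − 173.27° = -173.27°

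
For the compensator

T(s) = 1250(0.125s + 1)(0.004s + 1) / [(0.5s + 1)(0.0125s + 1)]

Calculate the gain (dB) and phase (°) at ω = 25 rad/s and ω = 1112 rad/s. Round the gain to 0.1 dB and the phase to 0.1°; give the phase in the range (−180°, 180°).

At ω = 25 rad/s:
zero (1 + j25·0.125) = 1 + j3.125 → |·| ≈ 3.2811, ∠ ≈ 72.26°
zero (1 + j25·0.004) = 1 + j0.1 → |·| ≈ 1.005, ∠ ≈ 5.71°
pole (1 + j25·0.5) = 1 + j12.5 → |·| ≈ 12.54, ∠ ≈ 85.43°
pole (1 + j25·0.0125) = 1 + j0.3125 → |·| ≈ 1.0477, ∠ ≈ 17.35°
|T| = 1250 · 3.2811 · 1.005 / (12.54 · 1.0477) ≈ 313.73
Gain = 20 log₁₀(313.73) ≈ 49.93 dB
∠T = (72.26° + 5.71°) − (85.43° + 17.35°) = -24.81°

At ω = 1112 rad/s:
zero (1 + j1112·0.125) = 1 + j139 → |·| ≈ 139, ∠ ≈ 89.59°
zero (1 + j1112·0.004) = 1 + j4.448 → |·| ≈ 4.559, ∠ ≈ 77.33°
pole (1 + j1112·0.5) = 1 + j556 → |·| ≈ 556, ∠ ≈ 89.90°
pole (1 + j1112·0.0125) = 1 + j13.9 → |·| ≈ 13.936, ∠ ≈ 85.89°
|T| = 1250 · 139 · 4.559 / (556 · 13.936) ≈ 102.23
Gain = 20 log₁₀(102.23) ≈ 40.19 dB
∠T = (89.59° + 77.33°) − (89.90° + 85.89°) = -8.87°

ω = 25: 49.9 dB, -24.8°; ω = 1112: 40.2 dB, -8.9°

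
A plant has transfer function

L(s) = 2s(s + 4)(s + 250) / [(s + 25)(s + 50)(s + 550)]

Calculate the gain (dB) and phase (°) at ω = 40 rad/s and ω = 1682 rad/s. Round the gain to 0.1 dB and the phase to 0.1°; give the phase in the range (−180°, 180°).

At s = jω = j40:
zero (s+4): 4 + j40 → |·| = √(4²+40²) = √1616 ≈ 40.2, ∠ = arctan(40/4) ≈ 84.29°
zero (s+250): 250 + j40 → |·| = √(250²+40²) = √64100 ≈ 253.18, ∠ = arctan(40/250) ≈ 9.09°
zero at origin: s = j40 → |·| = 40, ∠ = 90.00°
pole (s+25): 25 + j40 → |·| = √(25²+40²) = √2225 ≈ 47.17, ∠ = arctan(40/25) ≈ 57.99°
pole (s+50): 50 + j40 → |·| = √(50²+40²) = √4100 ≈ 64.031, ∠ = arctan(40/50) ≈ 38.66°
pole (s+550): 550 + j40 → |·| = √(550²+40²) = √304100 ≈ 551.45, ∠ = arctan(40/550) ≈ 4.16°
|L| = 2 · 4.0711e+05 / 1.6656e+06 ≈ 0.48884
Gain = 20 log₁₀(0.48884) ≈ -6.22 dB
∠L = 183.38° − 100.81° = 82.57°

At s = jω = j1682:
zero (s+4): 4 + j1682 → |·| = √(4²+1682²) = √2829140 ≈ 1682, ∠ = arctan(1682/4) ≈ 89.86°
zero (s+250): 250 + j1682 → |·| = √(250²+1682²) = √2891624 ≈ 1700.5, ∠ = arctan(1682/250) ≈ 81.55°
zero at origin: s = j1682 → |·| = 1682, ∠ = 90.00°
pole (s+25): 25 + j1682 → |·| = √(25²+1682²) = √2829749 ≈ 1682.2, ∠ = arctan(1682/25) ≈ 89.15°
pole (s+50): 50 + j1682 → |·| = √(50²+1682²) = √2831624 ≈ 1682.7, ∠ = arctan(1682/50) ≈ 88.30°
pole (s+550): 550 + j1682 → |·| = √(550²+1682²) = √3131624 ≈ 1769.6, ∠ = arctan(1682/550) ≈ 71.89°
|L| = 2 · 4.8109e+09 / 5.0091e+09 ≈ 1.9209
Gain = 20 log₁₀(1.9209) ≈ 5.67 dB
∠L = 261.41° − 249.34° = 12.07°

ω = 40: -6.2 dB, 82.6°; ω = 1682: 5.7 dB, 12.1°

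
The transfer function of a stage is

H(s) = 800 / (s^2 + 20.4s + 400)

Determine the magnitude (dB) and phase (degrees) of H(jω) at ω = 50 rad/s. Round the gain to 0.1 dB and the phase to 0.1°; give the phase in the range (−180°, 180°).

-9.3 dB, -154.1°

At s = jω = j50:
quadratic: (j50)² + 20.4·j50 + 400 = -2100 + j1020 → |·| ≈ 2334.6, ∠ ≈ 154.09°
|H| = 800 / 2334.6 ≈ 0.34267
Gain = 20 log₁₀(0.34267) ≈ -9.30 dB
∠H = 0.00° − 154.09° = -154.09°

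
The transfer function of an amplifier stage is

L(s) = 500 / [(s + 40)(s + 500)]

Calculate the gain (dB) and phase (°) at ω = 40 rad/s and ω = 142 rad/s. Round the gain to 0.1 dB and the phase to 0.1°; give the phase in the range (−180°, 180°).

At s = jω = j40:
pole (s+40): 40 + j40 → |·| = √(40²+40²) = √3200 ≈ 56.569, ∠ = arctan(40/40) ≈ 45.00°
pole (s+500): 500 + j40 → |·| = √(500²+40²) = √251600 ≈ 501.6, ∠ = arctan(40/500) ≈ 4.57°
|L| = 500 / 28375 ≈ 0.017621
Gain = 20 log₁₀(0.017621) ≈ -35.08 dB
∠L = 0.00° − 49.57° = -49.57°

At s = jω = j142:
pole (s+40): 40 + j142 → |·| = √(40²+142²) = √21764 ≈ 147.53, ∠ = arctan(142/40) ≈ 74.27°
pole (s+500): 500 + j142 → |·| = √(500²+142²) = √270164 ≈ 519.77, ∠ = arctan(142/500) ≈ 15.85°
|L| = 500 / 76682 ≈ 0.0065204
Gain = 20 log₁₀(0.0065204) ≈ -43.71 dB
∠L = 0.00° − 90.12° = -90.12°

ω = 40: -35.1 dB, -49.6°; ω = 142: -43.7 dB, -90.1°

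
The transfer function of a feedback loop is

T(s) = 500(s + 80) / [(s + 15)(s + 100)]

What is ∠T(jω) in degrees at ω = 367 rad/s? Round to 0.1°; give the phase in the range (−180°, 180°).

At s = jω = j367:
zero (s+80): 80 + j367 → |·| = √(80²+367²) = √141089 ≈ 375.62, ∠ = arctan(367/80) ≈ 77.70°
pole (s+15): 15 + j367 → |·| = √(15²+367²) = √134914 ≈ 367.31, ∠ = arctan(367/15) ≈ 87.66°
pole (s+100): 100 + j367 → |·| = √(100²+367²) = √144689 ≈ 380.38, ∠ = arctan(367/100) ≈ 74.76°
∠T = 77.70° − 162.42° = -84.72°

-84.7°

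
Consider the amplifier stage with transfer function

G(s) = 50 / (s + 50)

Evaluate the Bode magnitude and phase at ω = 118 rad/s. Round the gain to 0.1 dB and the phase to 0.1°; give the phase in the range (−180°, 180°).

-8.2 dB, -67.0°

Substitute s = j118:
Numerator: 50 = 50 + j0
Denominator: (j118) + 50 = 50 + j118
|N| = √(50² + 0²) ≈ 50, ∠N ≈ 0.00°
|D| = √(50² + 118²) ≈ 128.16, ∠D ≈ 67.04°
|G| = 50 / 128.16 ≈ 0.39014
Gain = 20 log₁₀(0.39014) ≈ -8.18 dB
∠G = 0.00° − 67.04° = -67.04°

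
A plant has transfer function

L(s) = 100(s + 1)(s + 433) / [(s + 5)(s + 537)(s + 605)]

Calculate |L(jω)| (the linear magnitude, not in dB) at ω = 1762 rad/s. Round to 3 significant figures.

At s = jω = j1762:
zero (s+1): 1 + j1762 → |·| = √(1²+1762²) = √3104645 ≈ 1762, ∠ = arctan(1762/1) ≈ 89.97°
zero (s+433): 433 + j1762 → |·| = √(433²+1762²) = √3292133 ≈ 1814.4, ∠ = arctan(1762/433) ≈ 76.19°
pole (s+5): 5 + j1762 → |·| = √(5²+1762²) = √3104669 ≈ 1762, ∠ = arctan(1762/5) ≈ 89.84°
pole (s+537): 537 + j1762 → |·| = √(537²+1762²) = √3393013 ≈ 1842, ∠ = arctan(1762/537) ≈ 73.05°
pole (s+605): 605 + j1762 → |·| = √(605²+1762²) = √3470669 ≈ 1863, ∠ = arctan(1762/605) ≈ 71.05°
|L| = 100 · 3.197e+06 / 6.0466e+09 ≈ 0.052873

0.0529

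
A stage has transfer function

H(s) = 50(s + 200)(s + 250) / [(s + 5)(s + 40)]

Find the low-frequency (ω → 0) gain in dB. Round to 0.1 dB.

H(0) = 50·200·250 / (5·40) = 12500
20 log₁₀(12500) ≈ 81.94 dB

81.9 dB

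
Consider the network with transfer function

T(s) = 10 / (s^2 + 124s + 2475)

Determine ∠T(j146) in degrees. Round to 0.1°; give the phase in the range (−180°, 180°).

Substitute s = j146:
Numerator: 10 = 10 + j0
Denominator: (j146)^2 + 124(j146) + 2475 = -18841 + j18104
|N| = √(10² + 0²) ≈ 10, ∠N ≈ 0.00°
|D| = √(18841² + 18104²) ≈ 26129, ∠D ≈ 136.14°
∠T = 0.00° − 136.14° = -136.14°

-136.1°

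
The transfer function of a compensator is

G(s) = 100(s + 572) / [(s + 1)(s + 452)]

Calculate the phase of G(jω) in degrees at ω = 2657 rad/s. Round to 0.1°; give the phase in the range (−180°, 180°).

-92.5°

At s = jω = j2657:
zero (s+572): 572 + j2657 → |·| = √(572²+2657²) = √7386833 ≈ 2717.9, ∠ = arctan(2657/572) ≈ 77.85°
pole (s+1): 1 + j2657 → |·| = √(1²+2657²) = √7059650 ≈ 2657, ∠ = arctan(2657/1) ≈ 89.98°
pole (s+452): 452 + j2657 → |·| = √(452²+2657²) = √7263953 ≈ 2695.2, ∠ = arctan(2657/452) ≈ 80.35°
∠G = 77.85° − 170.33° = -92.48°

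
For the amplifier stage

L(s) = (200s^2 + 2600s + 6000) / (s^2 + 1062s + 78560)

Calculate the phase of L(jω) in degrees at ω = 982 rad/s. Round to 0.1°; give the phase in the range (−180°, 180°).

Substitute s = j982:
Numerator: 200(j982)^2 + 2600(j982) + 6000 = -192858800 + j2553200
Denominator: (j982)^2 + 1062(j982) + 78560 = -885764 + j1042884
|N| = √(192858800² + 2553200²) ≈ 1.9288e+08, ∠N ≈ 179.24°
|D| = √(885764² + 1042884²) ≈ 1.3683e+06, ∠D ≈ 130.34°
∠L = 179.24° − 130.34° = 48.90°

48.9°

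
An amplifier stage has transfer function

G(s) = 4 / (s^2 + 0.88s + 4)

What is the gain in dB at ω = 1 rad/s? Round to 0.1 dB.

At s = jω = j1:
quadratic: (j1)² + 0.88·j1 + 4 = 3 + j0.88 → |·| ≈ 3.1264, ∠ ≈ 16.35°
|G| = 4 / 3.1264 ≈ 1.2794
Gain = 20 log₁₀(1.2794) ≈ 2.14 dB

2.1 dB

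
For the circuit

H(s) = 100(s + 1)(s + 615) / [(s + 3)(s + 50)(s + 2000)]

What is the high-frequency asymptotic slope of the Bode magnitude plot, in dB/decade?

Each pole contributes −20 dB/decade at high frequency; each zero contributes +20 dB/decade.
Net: 2 zero(s) − 3 pole(s) → -20 dB/decade.

-20 dB/decade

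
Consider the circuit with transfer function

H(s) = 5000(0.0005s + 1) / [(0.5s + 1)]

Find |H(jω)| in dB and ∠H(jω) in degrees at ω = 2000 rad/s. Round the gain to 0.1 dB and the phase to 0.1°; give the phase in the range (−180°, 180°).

At ω = 2000 rad/s:
zero (1 + j2000·0.0005) = 1 + j1 → |·| ≈ 1.4142, ∠ ≈ 45.00°
pole (1 + j2000·0.5) = 1 + j1000 → |·| ≈ 1000, ∠ ≈ 89.94°
|H| = 5000 · 1.4142 / (1000) ≈ 7.071
Gain = 20 log₁₀(7.071) ≈ 16.99 dB
∠H = (45.00°) − (89.94°) = -44.94°

17.0 dB, -44.9°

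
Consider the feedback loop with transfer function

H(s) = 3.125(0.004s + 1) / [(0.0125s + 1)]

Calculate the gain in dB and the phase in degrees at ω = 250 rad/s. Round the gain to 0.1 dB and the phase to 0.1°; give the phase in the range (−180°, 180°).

2.6 dB, -27.3°

At ω = 250 rad/s:
zero (1 + j250·0.004) = 1 + j1 → |·| ≈ 1.4142, ∠ ≈ 45.00°
pole (1 + j250·0.0125) = 1 + j3.125 → |·| ≈ 3.2811, ∠ ≈ 72.26°
|H| = 3.125 · 1.4142 / (3.2811) ≈ 1.3469
Gain = 20 log₁₀(1.3469) ≈ 2.59 dB
∠H = (45.00°) − (72.26°) = -27.26°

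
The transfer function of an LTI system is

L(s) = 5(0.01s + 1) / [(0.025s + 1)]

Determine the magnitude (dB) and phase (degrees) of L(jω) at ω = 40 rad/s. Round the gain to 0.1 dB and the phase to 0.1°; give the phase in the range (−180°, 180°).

11.6 dB, -23.2°

At ω = 40 rad/s:
zero (1 + j40·0.01) = 1 + j0.4 → |·| ≈ 1.077, ∠ ≈ 21.80°
pole (1 + j40·0.025) = 1 + j1 → |·| ≈ 1.4142, ∠ ≈ 45.00°
|L| = 5 · 1.077 / (1.4142) ≈ 3.8078
Gain = 20 log₁₀(3.8078) ≈ 11.61 dB
∠L = (21.80°) − (45.00°) = -23.20°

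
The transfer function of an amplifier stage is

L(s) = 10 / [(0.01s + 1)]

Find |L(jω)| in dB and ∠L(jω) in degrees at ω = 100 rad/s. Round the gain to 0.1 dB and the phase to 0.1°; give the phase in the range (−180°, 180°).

17.0 dB, -45.0°

At ω = 100 rad/s:
pole (1 + j100·0.01) = 1 + j1 → |·| ≈ 1.4142, ∠ ≈ 45.00°
|L| = 10 · 1 / (1.4142) ≈ 7.0711
Gain = 20 log₁₀(7.0711) ≈ 16.99 dB
∠L = (0°) − (45.00°) = -45.00°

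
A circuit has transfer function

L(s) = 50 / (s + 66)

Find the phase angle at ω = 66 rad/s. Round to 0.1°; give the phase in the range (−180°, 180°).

At s = jω = j66:
pole (s+66): 66 + j66 → |·| = √(66²+66²) = √8712 ≈ 93.338, ∠ = arctan(66/66) ≈ 45.00°
∠L = 0.00° − 45.00° = -45.00°

-45.0°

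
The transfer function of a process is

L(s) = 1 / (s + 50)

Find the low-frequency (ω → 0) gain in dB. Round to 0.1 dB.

-34.0 dB

L(0) = 1 / (50) = 0.02
20 log₁₀(0.02) ≈ -33.98 dB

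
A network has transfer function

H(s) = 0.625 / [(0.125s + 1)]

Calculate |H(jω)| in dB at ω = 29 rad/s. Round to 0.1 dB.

At ω = 29 rad/s:
pole (1 + j29·0.125) = 1 + j3.625 → |·| ≈ 3.7604, ∠ ≈ 74.58°
|H| = 0.625 · 1 / (3.7604) ≈ 0.16621
Gain = 20 log₁₀(0.16621) ≈ -15.59 dB

-15.6 dB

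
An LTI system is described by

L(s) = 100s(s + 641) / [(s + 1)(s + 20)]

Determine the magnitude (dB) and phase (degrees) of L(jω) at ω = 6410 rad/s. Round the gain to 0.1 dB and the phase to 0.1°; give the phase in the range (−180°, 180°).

At s = jω = j6410:
zero (s+641): 641 + j6410 → |·| = √(641²+6410²) = √41498981 ≈ 6442, ∠ = arctan(6410/641) ≈ 84.29°
zero at origin: s = j6410 → |·| = 6410, ∠ = 90.00°
pole (s+1): 1 + j6410 → |·| = √(1²+6410²) = √41088101 ≈ 6410, ∠ = arctan(6410/1) ≈ 89.99°
pole (s+20): 20 + j6410 → |·| = √(20²+6410²) = √41088500 ≈ 6410, ∠ = arctan(6410/20) ≈ 89.82°
|L| = 100 · 4.1293e+07 / 4.1088e+07 ≈ 100.5
Gain = 20 log₁₀(100.5) ≈ 40.04 dB
∠L = 174.29° − 179.81° = -5.52°

40.0 dB, -5.5°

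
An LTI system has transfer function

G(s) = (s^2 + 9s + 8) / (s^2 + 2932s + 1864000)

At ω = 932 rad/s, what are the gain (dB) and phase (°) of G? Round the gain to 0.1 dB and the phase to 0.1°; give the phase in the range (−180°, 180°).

-10.5 dB, 109.5°

Substitute s = j932:
Numerator: (j932)^2 + 9(j932) + 8 = -868616 + j8388
Denominator: (j932)^2 + 2932(j932) + 1864000 = 995376 + j2732624
|N| = √(868616² + 8388²) ≈ 8.6866e+05, ∠N ≈ 179.45°
|D| = √(995376² + 2732624²) ≈ 2.9083e+06, ∠D ≈ 69.99°
|G| = 8.6866e+05 / 2.9083e+06 ≈ 0.29868
Gain = 20 log₁₀(0.29868) ≈ -10.50 dB
∠G = 179.45° − 69.99° = 109.46°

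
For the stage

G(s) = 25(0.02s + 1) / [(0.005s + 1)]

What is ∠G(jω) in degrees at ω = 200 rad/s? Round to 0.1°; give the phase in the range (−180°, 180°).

31.0°

At ω = 200 rad/s:
zero (1 + j200·0.02) = 1 + j4 → |·| ≈ 4.1231, ∠ ≈ 75.96°
pole (1 + j200·0.005) = 1 + j1 → |·| ≈ 1.4142, ∠ ≈ 45.00°
∠G = (75.96°) − (45.00°) = 30.96°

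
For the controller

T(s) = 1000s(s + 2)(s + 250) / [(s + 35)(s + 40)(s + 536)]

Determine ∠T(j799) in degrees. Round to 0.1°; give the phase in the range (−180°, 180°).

At s = jω = j799:
zero (s+2): 2 + j799 → |·| = √(2²+799²) = √638405 ≈ 799, ∠ = arctan(799/2) ≈ 89.86°
zero (s+250): 250 + j799 → |·| = √(250²+799²) = √700901 ≈ 837.2, ∠ = arctan(799/250) ≈ 72.63°
zero at origin: s = j799 → |·| = 799, ∠ = 90.00°
pole (s+35): 35 + j799 → |·| = √(35²+799²) = √639626 ≈ 799.77, ∠ = arctan(799/35) ≈ 87.49°
pole (s+40): 40 + j799 → |·| = √(40²+799²) = √640001 ≈ 800, ∠ = arctan(799/40) ≈ 87.13°
pole (s+536): 536 + j799 → |·| = √(536²+799²) = √925697 ≈ 962.13, ∠ = arctan(799/536) ≈ 56.14°
∠T = 252.49° − 230.76° = 21.73°

21.7°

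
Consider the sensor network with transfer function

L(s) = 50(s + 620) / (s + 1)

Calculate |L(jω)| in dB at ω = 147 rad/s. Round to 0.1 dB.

46.7 dB

At s = jω = j147:
zero (s+620): 620 + j147 → |·| = √(620²+147²) = √406009 ≈ 637.19, ∠ = arctan(147/620) ≈ 13.34°
pole (s+1): 1 + j147 → |·| = √(1²+147²) = √21610 ≈ 147, ∠ = arctan(147/1) ≈ 89.61°
|L| = 50 · 637.19 / 147 ≈ 216.73
Gain = 20 log₁₀(216.73) ≈ 46.72 dB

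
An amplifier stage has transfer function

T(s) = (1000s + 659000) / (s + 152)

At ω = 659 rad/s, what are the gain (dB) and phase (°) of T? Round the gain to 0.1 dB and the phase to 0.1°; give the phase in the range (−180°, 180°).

Substitute s = j659:
Numerator: 1000(j659) + 659000 = 659000 + j659000
Denominator: (j659) + 152 = 152 + j659
|N| = √(659000² + 659000²) ≈ 9.3197e+05, ∠N ≈ 45.00°
|D| = √(152² + 659²) ≈ 676.3, ∠D ≈ 77.01°
|T| = 9.3197e+05 / 676.3 ≈ 1378
Gain = 20 log₁₀(1378) ≈ 62.78 dB
∠T = 45.00° − 77.01° = -32.01°

62.8 dB, -32.0°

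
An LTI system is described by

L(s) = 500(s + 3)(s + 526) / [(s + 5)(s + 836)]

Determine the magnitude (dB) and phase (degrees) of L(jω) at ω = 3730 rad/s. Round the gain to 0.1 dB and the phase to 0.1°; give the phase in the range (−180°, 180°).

At s = jω = j3730:
zero (s+3): 3 + j3730 → |·| = √(3²+3730²) = √13912909 ≈ 3730, ∠ = arctan(3730/3) ≈ 89.95°
zero (s+526): 526 + j3730 → |·| = √(526²+3730²) = √14189576 ≈ 3766.9, ∠ = arctan(3730/526) ≈ 81.97°
pole (s+5): 5 + j3730 → |·| = √(5²+3730²) = √13912925 ≈ 3730, ∠ = arctan(3730/5) ≈ 89.92°
pole (s+836): 836 + j3730 → |·| = √(836²+3730²) = √14611796 ≈ 3822.5, ∠ = arctan(3730/836) ≈ 77.37°
|L| = 500 · 1.4051e+07 / 1.4258e+07 ≈ 492.74
Gain = 20 log₁₀(492.74) ≈ 53.85 dB
∠L = 171.92° − 167.29° = 4.63°

53.9 dB, 4.6°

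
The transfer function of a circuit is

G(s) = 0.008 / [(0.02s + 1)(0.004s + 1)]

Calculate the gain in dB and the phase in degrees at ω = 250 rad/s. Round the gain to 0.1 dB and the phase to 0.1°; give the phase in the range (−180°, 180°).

At ω = 250 rad/s:
pole (1 + j250·0.02) = 1 + j5 → |·| ≈ 5.099, ∠ ≈ 78.69°
pole (1 + j250·0.004) = 1 + j1 → |·| ≈ 1.4142, ∠ ≈ 45.00°
|G| = 0.008 · 1 / (5.099 · 1.4142) ≈ 0.0011094
Gain = 20 log₁₀(0.0011094) ≈ -59.10 dB
∠G = (0°) − (78.69° + 45.00°) = -123.69°

-59.1 dB, -123.7°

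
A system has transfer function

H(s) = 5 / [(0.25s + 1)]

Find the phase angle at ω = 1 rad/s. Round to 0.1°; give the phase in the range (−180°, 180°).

At ω = 1 rad/s:
pole (1 + j1·0.25) = 1 + j0.25 → |·| ≈ 1.0308, ∠ ≈ 14.04°
∠H = (0°) − (14.04°) = -14.04°

-14.0°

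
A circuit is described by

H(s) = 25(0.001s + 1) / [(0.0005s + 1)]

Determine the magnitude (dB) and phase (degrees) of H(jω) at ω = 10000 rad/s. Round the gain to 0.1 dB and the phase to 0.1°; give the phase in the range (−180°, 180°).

At ω = 10000 rad/s:
zero (1 + j10000·0.001) = 1 + j10 → |·| ≈ 10.05, ∠ ≈ 84.29°
pole (1 + j10000·0.0005) = 1 + j5 → |·| ≈ 5.099, ∠ ≈ 78.69°
|H| = 25 · 10.05 / (5.099) ≈ 49.274
Gain = 20 log₁₀(49.274) ≈ 33.85 dB
∠H = (84.29°) − (78.69°) = 5.60°

33.9 dB, 5.6°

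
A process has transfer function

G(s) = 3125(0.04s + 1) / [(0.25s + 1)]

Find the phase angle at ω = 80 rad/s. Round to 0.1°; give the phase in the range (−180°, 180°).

At ω = 80 rad/s:
zero (1 + j80·0.04) = 1 + j3.2 → |·| ≈ 3.3526, ∠ ≈ 72.65°
pole (1 + j80·0.25) = 1 + j20 → |·| ≈ 20.025, ∠ ≈ 87.14°
∠G = (72.65°) − (87.14°) = -14.49°

-14.5°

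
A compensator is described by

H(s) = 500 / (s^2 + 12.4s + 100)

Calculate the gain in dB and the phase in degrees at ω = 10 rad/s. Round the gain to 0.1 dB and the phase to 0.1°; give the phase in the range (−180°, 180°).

12.1 dB, -90.0°

At s = jω = j10:
quadratic: (j10)² + 12.4·j10 + 100 = 0 + j124 → |·| ≈ 124, ∠ ≈ 90.00°
|H| = 500 / 124 ≈ 4.0323
Gain = 20 log₁₀(4.0323) ≈ 12.11 dB
∠H = 0.00° − 90.00° = -90.00°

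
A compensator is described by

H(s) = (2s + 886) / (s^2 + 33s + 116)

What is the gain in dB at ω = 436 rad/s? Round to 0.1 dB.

-43.7 dB

Substitute s = j436:
Numerator: 2(j436) + 886 = 886 + j872
Denominator: (j436)^2 + 33(j436) + 116 = -189980 + j14388
|N| = √(886² + 872²) ≈ 1243.1, ∠N ≈ 44.54°
|D| = √(189980² + 14388²) ≈ 1.9052e+05, ∠D ≈ 175.67°
|H| = 1243.1 / 1.9052e+05 ≈ 0.0065248
Gain = 20 log₁₀(0.0065248) ≈ -43.71 dB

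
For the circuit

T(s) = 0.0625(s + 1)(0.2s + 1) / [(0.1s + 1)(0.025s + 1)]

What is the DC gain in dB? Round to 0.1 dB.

T(0) = 0.0625 · 1 / 1 = 0.0625
20 log₁₀(0.0625) ≈ -24.08 dB

-24.1 dB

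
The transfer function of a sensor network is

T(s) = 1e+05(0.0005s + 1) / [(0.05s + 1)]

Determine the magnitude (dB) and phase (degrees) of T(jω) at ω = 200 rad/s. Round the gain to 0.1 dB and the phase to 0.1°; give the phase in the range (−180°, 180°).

80.0 dB, -78.6°

At ω = 200 rad/s:
zero (1 + j200·0.0005) = 1 + j0.1 → |·| ≈ 1.005, ∠ ≈ 5.71°
pole (1 + j200·0.05) = 1 + j10 → |·| ≈ 10.05, ∠ ≈ 84.29°
|T| = 1e+05 · 1.005 / (10.05) ≈ 10000
Gain = 20 log₁₀(10000) ≈ 80.00 dB
∠T = (5.71°) − (84.29°) = -78.58°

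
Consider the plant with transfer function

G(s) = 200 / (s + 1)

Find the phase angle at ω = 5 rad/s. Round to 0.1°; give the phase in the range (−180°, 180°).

Substitute s = j5:
Numerator: 200 = 200 + j0
Denominator: (j5) + 1 = 1 + j5
|N| = √(200² + 0²) ≈ 200, ∠N ≈ 0.00°
|D| = √(1² + 5²) ≈ 5.099, ∠D ≈ 78.69°
∠G = 0.00° − 78.69° = -78.69°

-78.7°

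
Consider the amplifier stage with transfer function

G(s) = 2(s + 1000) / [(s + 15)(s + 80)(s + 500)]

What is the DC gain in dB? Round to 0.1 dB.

G(0) = 2·1000 / (15·80·500) ≈ 0.0033333
20 log₁₀(0.0033333) ≈ -49.54 dB

-49.5 dB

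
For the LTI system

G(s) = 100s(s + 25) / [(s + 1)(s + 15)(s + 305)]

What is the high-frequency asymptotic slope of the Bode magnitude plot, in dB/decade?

-20 dB/decade

Each pole contributes −20 dB/decade at high frequency; each zero contributes +20 dB/decade.
Net: 2 zero(s) − 3 pole(s) → -20 dB/decade.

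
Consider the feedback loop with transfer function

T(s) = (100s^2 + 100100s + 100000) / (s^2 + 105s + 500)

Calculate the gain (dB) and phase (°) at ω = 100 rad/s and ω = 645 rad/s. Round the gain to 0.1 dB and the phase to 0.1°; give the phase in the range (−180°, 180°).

ω = 100: 57.0 dB, -37.0°; ω = 645: 45.2 dB, -48.0°

Substitute s = j100:
Numerator: 100(j100)^2 + 100100(j100) + 100000 = -900000 + j10010000
Denominator: (j100)^2 + 105(j100) + 500 = -9500 + j10500
|N| = √(900000² + 10010000²) ≈ 1.005e+07, ∠N ≈ 95.14°
|D| = √(9500² + 10500²) ≈ 14160, ∠D ≈ 132.14°
|T| = 1.005e+07 / 14160 ≈ 709.75
Gain = 20 log₁₀(709.75) ≈ 57.02 dB
∠T = 95.14° − 132.14° = -37.00°

Substitute s = j645:
Numerator: 100(j645)^2 + 100100(j645) + 100000 = -41502500 + j64564500
Denominator: (j645)^2 + 105(j645) + 500 = -415525 + j67725
|N| = √(41502500² + 64564500²) ≈ 7.6753e+07, ∠N ≈ 122.73°
|D| = √(415525² + 67725²) ≈ 4.2101e+05, ∠D ≈ 170.74°
|T| = 7.6753e+07 / 4.2101e+05 ≈ 182.31
Gain = 20 log₁₀(182.31) ≈ 45.22 dB
∠T = 122.73° − 170.74° = -48.01°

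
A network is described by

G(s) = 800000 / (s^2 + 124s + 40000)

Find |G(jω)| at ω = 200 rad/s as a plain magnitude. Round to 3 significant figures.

32.3

At s = jω = j200:
quadratic: (j200)² + 124·j200 + 40000 = 0 + j24800 → |·| ≈ 24800, ∠ ≈ 90.00°
|G| = 800000 / 24800 ≈ 32.258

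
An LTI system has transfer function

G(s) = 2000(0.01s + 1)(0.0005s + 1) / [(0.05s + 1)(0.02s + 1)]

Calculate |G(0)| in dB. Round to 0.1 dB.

66.0 dB

G(0) = 2000 · 1 / 1 = 2000
20 log₁₀(2000) ≈ 66.02 dB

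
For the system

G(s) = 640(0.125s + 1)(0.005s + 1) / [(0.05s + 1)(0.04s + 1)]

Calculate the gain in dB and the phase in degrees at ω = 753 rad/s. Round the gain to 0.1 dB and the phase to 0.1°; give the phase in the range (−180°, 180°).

46.3 dB, -12.1°

At ω = 753 rad/s:
zero (1 + j753·0.125) = 1 + j94.125 → |·| ≈ 94.13, ∠ ≈ 89.39°
zero (1 + j753·0.005) = 1 + j3.765 → |·| ≈ 3.8955, ∠ ≈ 75.13°
pole (1 + j753·0.05) = 1 + j37.65 → |·| ≈ 37.663, ∠ ≈ 88.48°
pole (1 + j753·0.04) = 1 + j30.12 → |·| ≈ 30.137, ∠ ≈ 88.10°
|G| = 640 · 94.13 · 3.8955 / (37.663 · 30.137) ≈ 206.76
Gain = 20 log₁₀(206.76) ≈ 46.31 dB
∠G = (89.39° + 75.13°) − (88.48° + 88.10°) = -12.06°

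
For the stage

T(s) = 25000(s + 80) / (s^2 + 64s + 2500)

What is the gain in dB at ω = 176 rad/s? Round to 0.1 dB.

At s = jω = j176:
zero (s+80): 80 + j176 → |·| = √(80²+176²) = √37376 ≈ 193.33, ∠ = arctan(176/80) ≈ 65.56°
quadratic: (j176)² + 64·j176 + 2500 = -28476 + j11264 → |·| ≈ 30623, ∠ ≈ 158.42°
|T| = 25000 · 193.33 / 30623 ≈ 157.83
Gain = 20 log₁₀(157.83) ≈ 43.96 dB

44.0 dB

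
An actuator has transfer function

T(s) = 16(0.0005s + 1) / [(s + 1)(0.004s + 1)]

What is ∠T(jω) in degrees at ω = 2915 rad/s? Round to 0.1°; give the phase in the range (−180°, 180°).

At ω = 2915 rad/s:
zero (1 + j2915·0.0005) = 1 + j1.4575 → |·| ≈ 1.7676, ∠ ≈ 55.55°
pole (1 + j2915·1) = 1 + j2915 → |·| ≈ 2915, ∠ ≈ 89.98°
pole (1 + j2915·0.004) = 1 + j11.66 → |·| ≈ 11.703, ∠ ≈ 85.10°
∠T = (55.55°) − (89.98° + 85.10°) = -119.53°

-119.5°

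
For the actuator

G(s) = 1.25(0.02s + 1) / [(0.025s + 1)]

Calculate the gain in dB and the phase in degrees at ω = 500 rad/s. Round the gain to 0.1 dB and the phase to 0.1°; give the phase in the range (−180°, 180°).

0.0 dB, -1.1°

At ω = 500 rad/s:
zero (1 + j500·0.02) = 1 + j10 → |·| ≈ 10.05, ∠ ≈ 84.29°
pole (1 + j500·0.025) = 1 + j12.5 → |·| ≈ 12.54, ∠ ≈ 85.43°
|G| = 1.25 · 10.05 / (12.54) ≈ 1.0018
Gain = 20 log₁₀(1.0018) ≈ 0.02 dB
∠G = (84.29°) − (85.43°) = -1.14°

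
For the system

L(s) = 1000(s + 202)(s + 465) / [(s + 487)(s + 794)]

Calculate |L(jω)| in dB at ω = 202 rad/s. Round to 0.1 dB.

50.5 dB

At s = jω = j202:
zero (s+202): 202 + j202 → |·| = √(202²+202²) = √81608 ≈ 285.67, ∠ = arctan(202/202) ≈ 45.00°
zero (s+465): 465 + j202 → |·| = √(465²+202²) = √257029 ≈ 506.98, ∠ = arctan(202/465) ≈ 23.48°
pole (s+487): 487 + j202 → |·| = √(487²+202²) = √277973 ≈ 527.23, ∠ = arctan(202/487) ≈ 22.53°
pole (s+794): 794 + j202 → |·| = √(794²+202²) = √671240 ≈ 819.29, ∠ = arctan(202/794) ≈ 14.27°
|L| = 1000 · 1.4483e+05 / 4.3195e+05 ≈ 335.29
Gain = 20 log₁₀(335.29) ≈ 50.51 dB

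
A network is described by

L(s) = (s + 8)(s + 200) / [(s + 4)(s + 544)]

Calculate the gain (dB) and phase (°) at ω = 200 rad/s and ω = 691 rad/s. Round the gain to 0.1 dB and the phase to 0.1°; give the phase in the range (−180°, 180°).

ω = 200: -6.2 dB, 23.7°; ω = 691: -1.7 dB, 21.7°

At s = jω = j200:
zero (s+8): 8 + j200 → |·| = √(8²+200²) = √40064 ≈ 200.16, ∠ = arctan(200/8) ≈ 87.71°
zero (s+200): 200 + j200 → |·| = √(200²+200²) = √80000 ≈ 282.84, ∠ = arctan(200/200) ≈ 45.00°
pole (s+4): 4 + j200 → |·| = √(4²+200²) = √40016 ≈ 200.04, ∠ = arctan(200/4) ≈ 88.85°
pole (s+544): 544 + j200 → |·| = √(544²+200²) = √335936 ≈ 579.6, ∠ = arctan(200/544) ≈ 20.19°
|L| = 1 · 56613 / 1.1594e+05 ≈ 0.4883
Gain = 20 log₁₀(0.4883) ≈ -6.23 dB
∠L = 132.71° − 109.04° = 23.67°

At s = jω = j691:
zero (s+8): 8 + j691 → |·| = √(8²+691²) = √477545 ≈ 691.05, ∠ = arctan(691/8) ≈ 89.34°
zero (s+200): 200 + j691 → |·| = √(200²+691²) = √517481 ≈ 719.36, ∠ = arctan(691/200) ≈ 73.86°
pole (s+4): 4 + j691 → |·| = √(4²+691²) = √477497 ≈ 691.01, ∠ = arctan(691/4) ≈ 89.67°
pole (s+544): 544 + j691 → |·| = √(544²+691²) = √773417 ≈ 879.44, ∠ = arctan(691/544) ≈ 51.79°
|L| = 1 · 4.9711e+05 / 6.077e+05 ≈ 0.81802
Gain = 20 log₁₀(0.81802) ≈ -1.74 dB
∠L = 163.20° − 141.46° = 21.74°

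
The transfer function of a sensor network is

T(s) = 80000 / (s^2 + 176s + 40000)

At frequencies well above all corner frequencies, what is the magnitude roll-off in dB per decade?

Each pole contributes −20 dB/decade at high frequency; each zero contributes +20 dB/decade.
Net: 0 zero(s) − 2 pole(s) → -40 dB/decade.

-40 dB/decade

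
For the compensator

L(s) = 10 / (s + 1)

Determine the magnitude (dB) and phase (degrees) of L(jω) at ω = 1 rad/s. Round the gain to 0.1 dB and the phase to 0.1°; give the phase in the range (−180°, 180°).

17.0 dB, -45.0°

Substitute s = j1:
Numerator: 10 = 10 + j0
Denominator: (j1) + 1 = 1 + j1
|N| = √(10² + 0²) ≈ 10, ∠N ≈ 0.00°
|D| = √(1² + 1²) ≈ 1.4142, ∠D ≈ 45.00°
|L| = 10 / 1.4142 ≈ 7.0711
Gain = 20 log₁₀(7.0711) ≈ 16.99 dB
∠L = 0.00° − 45.00° = -45.00°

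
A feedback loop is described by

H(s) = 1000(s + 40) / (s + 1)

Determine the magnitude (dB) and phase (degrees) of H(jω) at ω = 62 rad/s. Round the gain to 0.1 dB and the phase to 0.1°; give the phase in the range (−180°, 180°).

At s = jω = j62:
zero (s+40): 40 + j62 → |·| = √(40²+62²) = √5444 ≈ 73.783, ∠ = arctan(62/40) ≈ 57.17°
pole (s+1): 1 + j62 → |·| = √(1²+62²) = √3845 ≈ 62.008, ∠ = arctan(62/1) ≈ 89.08°
|H| = 1000 · 73.783 / 62.008 ≈ 1189.9
Gain = 20 log₁₀(1189.9) ≈ 61.51 dB
∠H = 57.17° − 89.08° = -31.91°

61.5 dB, -31.9°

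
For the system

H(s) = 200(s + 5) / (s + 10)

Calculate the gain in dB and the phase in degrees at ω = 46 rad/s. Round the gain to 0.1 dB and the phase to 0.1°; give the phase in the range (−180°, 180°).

At s = jω = j46:
zero (s+5): 5 + j46 → |·| = √(5²+46²) = √2141 ≈ 46.271, ∠ = arctan(46/5) ≈ 83.80°
pole (s+10): 10 + j46 → |·| = √(10²+46²) = √2216 ≈ 47.074, ∠ = arctan(46/10) ≈ 77.74°
|H| = 200 · 46.271 / 47.074 ≈ 196.59
Gain = 20 log₁₀(196.59) ≈ 45.87 dB
∠H = 83.80° − 77.74° = 6.06°

45.9 dB, 6.1°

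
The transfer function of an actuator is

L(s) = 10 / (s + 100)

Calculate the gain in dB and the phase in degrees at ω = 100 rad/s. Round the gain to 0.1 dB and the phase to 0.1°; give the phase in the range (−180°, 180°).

Substitute s = j100:
Numerator: 10 = 10 + j0
Denominator: (j100) + 100 = 100 + j100
|N| = √(10² + 0²) ≈ 10, ∠N ≈ 0.00°
|D| = √(100² + 100²) ≈ 141.42, ∠D ≈ 45.00°
|L| = 10 / 141.42 ≈ 0.070711
Gain = 20 log₁₀(0.070711) ≈ -23.01 dB
∠L = 0.00° − 45.00° = -45.00°

-23.0 dB, -45.0°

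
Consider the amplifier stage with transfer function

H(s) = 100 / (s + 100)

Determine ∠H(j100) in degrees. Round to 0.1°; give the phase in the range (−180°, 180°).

-45.0°

At s = jω = j100:
pole (s+100): 100 + j100 → |·| = √(100²+100²) = √20000 ≈ 141.42, ∠ = arctan(100/100) ≈ 45.00°
∠H = 0.00° − 45.00° = -45.00°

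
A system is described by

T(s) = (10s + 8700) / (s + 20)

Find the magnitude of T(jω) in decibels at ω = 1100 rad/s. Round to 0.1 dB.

Substitute s = j1100:
Numerator: 10(j1100) + 8700 = 8700 + j11000
Denominator: (j1100) + 20 = 20 + j1100
|N| = √(8700² + 11000²) ≈ 14025, ∠N ≈ 51.66°
|D| = √(20² + 1100²) ≈ 1100.2, ∠D ≈ 88.96°
|T| = 14025 / 1100.2 ≈ 12.748
Gain = 20 log₁₀(12.748) ≈ 22.11 dB

22.1 dB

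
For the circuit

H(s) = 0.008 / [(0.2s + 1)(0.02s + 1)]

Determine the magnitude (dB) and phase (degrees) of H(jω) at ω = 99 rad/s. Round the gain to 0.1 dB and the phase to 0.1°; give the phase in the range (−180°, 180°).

At ω = 99 rad/s:
pole (1 + j99·0.2) = 1 + j19.8 → |·| ≈ 19.825, ∠ ≈ 87.11°
pole (1 + j99·0.02) = 1 + j1.98 → |·| ≈ 2.2182, ∠ ≈ 63.20°
|H| = 0.008 · 1 / (19.825 · 2.2182) ≈ 0.00018192
Gain = 20 log₁₀(0.00018192) ≈ -74.80 dB
∠H = (0°) − (87.11° + 63.20°) = -150.31°

-74.8 dB, -150.3°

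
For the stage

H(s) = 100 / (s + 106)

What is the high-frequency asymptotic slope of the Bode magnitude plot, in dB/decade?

Each pole contributes −20 dB/decade at high frequency; each zero contributes +20 dB/decade.
Net: 0 zero(s) − 1 pole(s) → -20 dB/decade.

-20 dB/decade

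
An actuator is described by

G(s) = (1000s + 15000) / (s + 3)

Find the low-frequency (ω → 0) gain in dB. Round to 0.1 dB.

G(0) = 15000 / 3 = 5000
20 log₁₀(5000) ≈ 73.98 dB

74.0 dB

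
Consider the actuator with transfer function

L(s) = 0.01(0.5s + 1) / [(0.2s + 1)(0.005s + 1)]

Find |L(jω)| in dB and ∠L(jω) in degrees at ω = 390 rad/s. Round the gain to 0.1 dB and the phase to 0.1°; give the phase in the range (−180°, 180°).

-38.9 dB, -62.4°

At ω = 390 rad/s:
zero (1 + j390·0.5) = 1 + j195 → |·| ≈ 195, ∠ ≈ 89.71°
pole (1 + j390·0.2) = 1 + j78 → |·| ≈ 78.006, ∠ ≈ 89.27°
pole (1 + j390·0.005) = 1 + j1.95 → |·| ≈ 2.1915, ∠ ≈ 62.85°
|L| = 0.01 · 195 / (78.006 · 2.1915) ≈ 0.011407
Gain = 20 log₁₀(0.011407) ≈ -38.86 dB
∠L = (89.71°) − (89.27° + 62.85°) = -62.41°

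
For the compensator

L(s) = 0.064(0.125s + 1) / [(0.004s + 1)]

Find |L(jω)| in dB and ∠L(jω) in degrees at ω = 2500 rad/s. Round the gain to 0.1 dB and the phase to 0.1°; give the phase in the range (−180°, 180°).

At ω = 2500 rad/s:
zero (1 + j2500·0.125) = 1 + j312.5 → |·| ≈ 312.5, ∠ ≈ 89.82°
pole (1 + j2500·0.004) = 1 + j10 → |·| ≈ 10.05, ∠ ≈ 84.29°
|L| = 0.064 · 312.5 / (10.05) ≈ 1.99
Gain = 20 log₁₀(1.99) ≈ 5.98 dB
∠L = (89.82°) − (84.29°) = 5.53°

6.0 dB, 5.5°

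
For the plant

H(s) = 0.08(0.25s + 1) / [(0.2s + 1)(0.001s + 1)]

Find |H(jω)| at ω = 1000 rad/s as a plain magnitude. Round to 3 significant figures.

0.0707

At ω = 1000 rad/s:
zero (1 + j1000·0.25) = 1 + j250 → |·| ≈ 250, ∠ ≈ 89.77°
pole (1 + j1000·0.2) = 1 + j200 → |·| ≈ 200, ∠ ≈ 89.71°
pole (1 + j1000·0.001) = 1 + j1 → |·| ≈ 1.4142, ∠ ≈ 45.00°
|H| = 0.08 · 250 / (200 · 1.4142) ≈ 0.070711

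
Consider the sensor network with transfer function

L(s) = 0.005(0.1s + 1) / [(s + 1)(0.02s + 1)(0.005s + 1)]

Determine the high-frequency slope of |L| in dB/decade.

-40 dB/decade

Each pole contributes −20 dB/decade at high frequency; each zero contributes +20 dB/decade.
Net: 1 zero(s) − 3 pole(s) → -40 dB/decade.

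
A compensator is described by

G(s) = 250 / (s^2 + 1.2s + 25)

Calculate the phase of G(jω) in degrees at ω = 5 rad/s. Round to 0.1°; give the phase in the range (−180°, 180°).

At s = jω = j5:
quadratic: (j5)² + 1.2·j5 + 25 = 0 + j6 → |·| ≈ 6, ∠ ≈ 90.00°
∠G = 0.00° − 90.00° = -90.00°

-90.0°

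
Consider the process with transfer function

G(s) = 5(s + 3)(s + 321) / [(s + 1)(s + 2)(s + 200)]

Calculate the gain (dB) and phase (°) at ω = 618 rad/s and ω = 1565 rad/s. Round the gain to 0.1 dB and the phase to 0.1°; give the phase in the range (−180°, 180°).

ω = 618: -41.2 dB, -99.5°; ω = 1565: -49.8 dB, -94.3°

At s = jω = j618:
zero (s+3): 3 + j618 → |·| = √(3²+618²) = √381933 ≈ 618.01, ∠ = arctan(618/3) ≈ 89.72°
zero (s+321): 321 + j618 → |·| = √(321²+618²) = √484965 ≈ 696.39, ∠ = arctan(618/321) ≈ 62.55°
pole (s+1): 1 + j618 → |·| = √(1²+618²) = √381925 ≈ 618, ∠ = arctan(618/1) ≈ 89.91°
pole (s+2): 2 + j618 → |·| = √(2²+618²) = √381928 ≈ 618, ∠ = arctan(618/2) ≈ 89.81°
pole (s+200): 200 + j618 → |·| = √(200²+618²) = √421924 ≈ 649.56, ∠ = arctan(618/200) ≈ 72.07°
|G| = 5 · 4.3038e+05 / 2.4808e+08 ≈ 0.0086742
Gain = 20 log₁₀(0.0086742) ≈ -41.24 dB
∠G = 152.27° − 251.79° = -99.52°

At s = jω = j1565:
zero (s+3): 3 + j1565 → |·| = √(3²+1565²) = √2449234 ≈ 1565, ∠ = arctan(1565/3) ≈ 89.89°
zero (s+321): 321 + j1565 → |·| = √(321²+1565²) = √2552266 ≈ 1597.6, ∠ = arctan(1565/321) ≈ 78.41°
pole (s+1): 1 + j1565 → |·| = √(1²+1565²) = √2449226 ≈ 1565, ∠ = arctan(1565/1) ≈ 89.96°
pole (s+2): 2 + j1565 → |·| = √(2²+1565²) = √2449229 ≈ 1565, ∠ = arctan(1565/2) ≈ 89.93°
pole (s+200): 200 + j1565 → |·| = √(200²+1565²) = √2489225 ≈ 1577.7, ∠ = arctan(1565/200) ≈ 82.72°
|G| = 5 · 2.5002e+06 / 3.8641e+09 ≈ 0.0032352
Gain = 20 log₁₀(0.0032352) ≈ -49.80 dB
∠G = 168.30° − 262.61° = -94.31°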